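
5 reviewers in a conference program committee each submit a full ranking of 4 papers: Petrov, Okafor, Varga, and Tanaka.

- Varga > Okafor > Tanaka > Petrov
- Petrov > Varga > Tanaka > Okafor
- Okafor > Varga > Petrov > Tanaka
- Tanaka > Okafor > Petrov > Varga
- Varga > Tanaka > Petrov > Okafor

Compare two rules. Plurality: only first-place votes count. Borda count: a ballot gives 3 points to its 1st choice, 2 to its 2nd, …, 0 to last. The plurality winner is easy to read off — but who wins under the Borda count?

Plurality first-place counts: Petrov 1, Okafor 1, Varga 2, Tanaka 1 → Varga.
Borda totals: Petrov 6, Okafor 7, Varga 10, Tanaka 7 → Varga.

Varga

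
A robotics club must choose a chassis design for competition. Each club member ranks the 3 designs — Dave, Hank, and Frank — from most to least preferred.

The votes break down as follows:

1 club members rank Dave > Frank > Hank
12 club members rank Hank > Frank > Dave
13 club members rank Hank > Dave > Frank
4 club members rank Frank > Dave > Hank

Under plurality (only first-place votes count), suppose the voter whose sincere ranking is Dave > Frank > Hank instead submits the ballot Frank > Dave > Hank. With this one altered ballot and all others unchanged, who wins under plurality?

Hank

First-place totals with the altered ballot: Dave 0, Hank 25, Frank 5.
The winner is unchanged: still Hank.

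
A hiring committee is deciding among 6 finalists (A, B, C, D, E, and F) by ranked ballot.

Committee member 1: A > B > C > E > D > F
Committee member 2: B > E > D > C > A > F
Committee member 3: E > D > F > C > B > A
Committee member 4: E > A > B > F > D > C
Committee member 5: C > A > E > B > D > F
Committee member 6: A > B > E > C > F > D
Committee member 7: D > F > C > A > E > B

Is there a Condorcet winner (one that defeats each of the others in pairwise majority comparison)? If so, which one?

No Condorcet winner

Head-to-head results (7 voters total):
A vs B: A wins 5–2.
A vs C: C wins 4–3.
A vs D: A wins 4–3.
A vs E: A wins 4–3.
A vs F: A wins 5–2.
B vs C: B wins 4–3.
B vs D: B wins 5–2.
B vs E: E wins 4–3.
B vs F: B wins 5–2.
C vs D: D wins 4–3.
C vs E: E wins 4–3.
C vs F: C wins 4–3.
D vs E: E wins 6–1.
D vs F: D wins 5–2.
E vs F: E wins 6–1.
No candidate beats all others: A beats B beats C beats A, a majority cycle.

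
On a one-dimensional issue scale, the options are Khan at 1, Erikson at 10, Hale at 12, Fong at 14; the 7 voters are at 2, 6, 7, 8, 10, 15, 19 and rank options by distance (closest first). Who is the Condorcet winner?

Erikson

With single-peaked preferences on a line, the Condorcet winner is the candidate closest to the median voter.
The median voter (position 8) is closest to Erikson at 10.
Check: Erikson vs Hale — voters closer to Erikson: 5 of 7.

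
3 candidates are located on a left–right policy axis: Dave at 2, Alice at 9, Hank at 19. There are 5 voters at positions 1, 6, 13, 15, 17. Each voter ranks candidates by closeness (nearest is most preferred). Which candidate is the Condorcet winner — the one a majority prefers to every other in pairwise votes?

With single-peaked preferences on a line, the Condorcet winner is the candidate closest to the median voter.
The median voter (position 13) is closest to Alice at 9.
Check: Alice vs Hank — voters closer to Alice: 3 of 5.

Alice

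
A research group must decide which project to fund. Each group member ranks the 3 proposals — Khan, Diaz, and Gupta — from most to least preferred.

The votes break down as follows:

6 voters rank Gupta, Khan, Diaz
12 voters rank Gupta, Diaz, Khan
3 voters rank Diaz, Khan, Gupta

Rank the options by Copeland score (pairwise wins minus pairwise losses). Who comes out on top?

Gupta

Pairwise results:
  Khan vs Diaz: Diaz wins 15–6.
  Khan vs Gupta: Gupta wins 18–3.
  Diaz vs Gupta: Gupta wins 18–3.
Copeland scores (wins − losses):
  Khan: 0 − 2 = -2
  Diaz: 1 − 1 = 0
  Gupta: 2 − 0 = 2
Gupta has the best Copeland score.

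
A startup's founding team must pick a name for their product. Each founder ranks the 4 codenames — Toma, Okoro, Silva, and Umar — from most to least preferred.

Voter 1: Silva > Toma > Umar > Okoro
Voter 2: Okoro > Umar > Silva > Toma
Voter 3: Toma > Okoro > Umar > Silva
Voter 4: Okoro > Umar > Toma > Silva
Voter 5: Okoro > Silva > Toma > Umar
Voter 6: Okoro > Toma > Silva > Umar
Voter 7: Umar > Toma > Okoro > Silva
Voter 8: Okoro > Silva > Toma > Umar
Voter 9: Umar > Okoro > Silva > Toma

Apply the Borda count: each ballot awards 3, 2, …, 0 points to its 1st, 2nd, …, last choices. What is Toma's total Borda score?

12

Borda scores:
  Toma: 2 + 0 + 3 + 1 + 1 + 2 + 2 + 1 + 0 = 12
  Okoro: 0 + 3 + 2 + 3 + 3 + 3 + 1 + 3 + 2 = 20
  Silva: 3 + 1 + 0 + 0 + 2 + 1 + 0 + 2 + 1 = 10
  Umar: 1 + 2 + 1 + 2 + 0 + 0 + 3 + 0 + 3 = 12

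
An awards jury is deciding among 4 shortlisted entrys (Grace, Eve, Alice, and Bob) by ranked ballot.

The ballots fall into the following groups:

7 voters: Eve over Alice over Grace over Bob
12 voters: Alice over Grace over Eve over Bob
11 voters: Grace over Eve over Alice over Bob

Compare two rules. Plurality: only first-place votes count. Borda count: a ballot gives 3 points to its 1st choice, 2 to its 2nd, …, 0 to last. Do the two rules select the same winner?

Plurality first-place counts: Grace 11, Eve 7, Alice 12, Bob 0 → Alice.
Borda totals: Grace 64, Eve 55, Alice 61, Bob 0 → Grace.
The two rules disagree: plurality picks Alice, Borda picks Grace.

No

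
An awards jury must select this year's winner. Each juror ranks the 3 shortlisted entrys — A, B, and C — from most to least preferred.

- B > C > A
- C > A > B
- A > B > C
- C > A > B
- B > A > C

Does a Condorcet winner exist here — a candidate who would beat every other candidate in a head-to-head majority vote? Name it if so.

Head-to-head results (5 voters total):
A vs B: A wins 3–2.
A vs C: C wins 3–2.
B vs C: B wins 3–2.
No candidate beats all others: A beats B beats C beats A, a majority cycle.

There is no Condorcet winner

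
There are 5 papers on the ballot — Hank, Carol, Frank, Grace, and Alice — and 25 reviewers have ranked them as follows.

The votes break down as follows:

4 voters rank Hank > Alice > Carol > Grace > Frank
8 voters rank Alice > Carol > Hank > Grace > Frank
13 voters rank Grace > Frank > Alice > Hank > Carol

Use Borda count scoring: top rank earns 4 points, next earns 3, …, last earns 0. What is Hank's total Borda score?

Borda scores:
  Hank: 4·4 + 8·2 + 13·1 = 45
  Carol: 4·2 + 8·3 + 13·0 = 32
  Frank: 4·0 + 8·0 + 13·3 = 39
  Grace: 4·1 + 8·1 + 13·4 = 64
  Alice: 4·3 + 8·4 + 13·2 = 70

45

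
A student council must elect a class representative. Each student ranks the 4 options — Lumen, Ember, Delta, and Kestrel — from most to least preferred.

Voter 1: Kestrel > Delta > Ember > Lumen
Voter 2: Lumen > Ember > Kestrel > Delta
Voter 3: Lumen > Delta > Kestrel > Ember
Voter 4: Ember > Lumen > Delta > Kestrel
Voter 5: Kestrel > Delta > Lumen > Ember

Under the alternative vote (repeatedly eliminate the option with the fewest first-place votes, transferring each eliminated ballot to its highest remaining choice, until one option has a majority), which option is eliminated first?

Round 1: Lumen 2, Kestrel 2, Ember 1, Delta 0. Delta has the fewest and is eliminated.
Round 2: Lumen 2, Kestrel 2, Ember 1. Ember has the fewest and is eliminated.
Round 3: Lumen 3, Kestrel 2. Lumen has a majority.

Delta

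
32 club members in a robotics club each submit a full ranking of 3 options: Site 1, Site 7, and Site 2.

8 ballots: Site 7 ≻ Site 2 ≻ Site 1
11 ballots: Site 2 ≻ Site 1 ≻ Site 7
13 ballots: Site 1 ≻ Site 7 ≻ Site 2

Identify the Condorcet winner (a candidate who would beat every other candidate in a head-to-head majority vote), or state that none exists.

Head-to-head results (32 voters total):
Site 1 vs Site 7: Site 1 wins 24–8.
Site 1 vs Site 2: Site 2 wins 19–13.
Site 7 vs Site 2: Site 7 wins 21–11.
No candidate beats all others: Site 1 beats Site 7 beats Site 2 beats Site 1, a majority cycle.

None — there is no Condorcet winner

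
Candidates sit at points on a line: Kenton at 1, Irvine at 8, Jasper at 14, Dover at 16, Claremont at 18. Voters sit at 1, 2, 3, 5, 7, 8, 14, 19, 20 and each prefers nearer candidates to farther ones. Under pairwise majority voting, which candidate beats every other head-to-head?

Irvine

With single-peaked preferences on a line, the Condorcet winner is the candidate closest to the median voter.
The median voter (position 7) is closest to Irvine at 8.
Check: Irvine vs Jasper — voters closer to Irvine: 6 of 9.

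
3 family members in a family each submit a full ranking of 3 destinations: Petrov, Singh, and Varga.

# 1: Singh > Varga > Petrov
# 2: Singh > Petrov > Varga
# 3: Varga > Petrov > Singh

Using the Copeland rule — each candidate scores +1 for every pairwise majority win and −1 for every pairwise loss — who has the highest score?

Pairwise results:
  Petrov vs Singh: Singh wins 2–1.
  Petrov vs Varga: Varga wins 2–1.
  Singh vs Varga: Singh wins 2–1.
Copeland scores (wins − losses):
  Petrov: 0 − 2 = -2
  Singh: 2 − 0 = 2
  Varga: 1 − 1 = 0
Singh has the best Copeland score.

Singh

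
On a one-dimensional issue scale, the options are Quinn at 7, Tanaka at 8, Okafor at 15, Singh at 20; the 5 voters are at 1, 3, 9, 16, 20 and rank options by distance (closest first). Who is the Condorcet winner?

With single-peaked preferences on a line, the Condorcet winner is the candidate closest to the median voter.
The median voter (position 9) is closest to Tanaka at 8.
Check: Tanaka vs Quinn — voters closer to Tanaka: 3 of 5.

Tanaka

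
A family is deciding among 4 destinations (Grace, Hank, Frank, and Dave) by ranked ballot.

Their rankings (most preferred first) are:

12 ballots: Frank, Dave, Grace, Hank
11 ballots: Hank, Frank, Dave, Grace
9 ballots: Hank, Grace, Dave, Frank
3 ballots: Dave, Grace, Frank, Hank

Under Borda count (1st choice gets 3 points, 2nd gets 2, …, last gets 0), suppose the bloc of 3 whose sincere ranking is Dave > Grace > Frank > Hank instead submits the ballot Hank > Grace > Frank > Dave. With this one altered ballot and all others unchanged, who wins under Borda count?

Hank

Borda totals with the altered ballot: Grace 36, Hank 69, Frank 61, Dave 44.
The switch changes the winner from Frank to Hank.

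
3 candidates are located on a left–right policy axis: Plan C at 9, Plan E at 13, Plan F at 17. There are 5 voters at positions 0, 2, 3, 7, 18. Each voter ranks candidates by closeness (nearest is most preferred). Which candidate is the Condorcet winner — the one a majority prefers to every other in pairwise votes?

With single-peaked preferences on a line, the Condorcet winner is the candidate closest to the median voter.
The median voter (position 3) is closest to Plan C at 9.
Check: Plan C vs Plan E — voters closer to Plan C: 4 of 5.

Plan C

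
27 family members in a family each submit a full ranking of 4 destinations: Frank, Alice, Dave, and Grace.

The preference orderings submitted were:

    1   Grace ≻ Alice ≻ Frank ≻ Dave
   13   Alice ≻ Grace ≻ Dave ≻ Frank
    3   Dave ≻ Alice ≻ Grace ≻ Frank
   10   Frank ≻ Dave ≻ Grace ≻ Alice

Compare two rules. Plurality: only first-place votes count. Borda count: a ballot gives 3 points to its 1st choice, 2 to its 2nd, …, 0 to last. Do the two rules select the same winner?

Yes

Plurality first-place counts: Frank 10, Alice 13, Dave 3, Grace 1 → Alice.
Borda totals: Frank 31, Alice 47, Dave 42, Grace 42 → Alice.
The two rules agree on Alice.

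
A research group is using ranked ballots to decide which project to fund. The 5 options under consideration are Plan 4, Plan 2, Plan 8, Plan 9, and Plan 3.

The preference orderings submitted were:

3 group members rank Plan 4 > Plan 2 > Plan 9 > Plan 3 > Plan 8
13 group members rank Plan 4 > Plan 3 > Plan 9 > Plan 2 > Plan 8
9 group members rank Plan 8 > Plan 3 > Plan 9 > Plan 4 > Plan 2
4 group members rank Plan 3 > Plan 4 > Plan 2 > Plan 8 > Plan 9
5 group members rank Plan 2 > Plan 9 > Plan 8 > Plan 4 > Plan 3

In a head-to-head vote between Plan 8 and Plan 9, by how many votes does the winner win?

8

Ballots ranking Plan 8 above Plan 9: 9+4 = 13.
Ballots ranking Plan 9 above Plan 8: 3+13+5 = 21.
Plan 9 wins 21–13, a margin of 8.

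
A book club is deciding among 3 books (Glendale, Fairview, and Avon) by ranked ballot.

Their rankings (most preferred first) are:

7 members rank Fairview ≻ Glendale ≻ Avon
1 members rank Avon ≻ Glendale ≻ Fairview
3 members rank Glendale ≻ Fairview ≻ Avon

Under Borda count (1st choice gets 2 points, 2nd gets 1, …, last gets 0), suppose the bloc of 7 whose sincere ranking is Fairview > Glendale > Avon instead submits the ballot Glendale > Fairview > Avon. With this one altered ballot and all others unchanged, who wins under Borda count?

Borda totals with the altered ballot: Glendale 21, Fairview 10, Avon 2.
The switch changes the winner from Fairview to Glendale.

Glendale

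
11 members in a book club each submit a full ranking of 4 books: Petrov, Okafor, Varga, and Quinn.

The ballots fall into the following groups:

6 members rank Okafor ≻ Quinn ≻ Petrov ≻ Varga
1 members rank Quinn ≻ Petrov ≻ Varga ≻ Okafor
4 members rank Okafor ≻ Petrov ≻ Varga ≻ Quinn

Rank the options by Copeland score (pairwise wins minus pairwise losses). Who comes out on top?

Okafor

Pairwise results:
  Petrov vs Okafor: Okafor wins 10–1.
  Petrov vs Varga: Petrov wins 11–0.
  Petrov vs Quinn: Quinn wins 7–4.
  Okafor vs Varga: Okafor wins 10–1.
  Okafor vs Quinn: Okafor wins 10–1.
  Varga vs Quinn: Quinn wins 7–4.
Copeland scores (wins − losses):
  Petrov: 1 − 2 = -1
  Okafor: 3 − 0 = 3
  Varga: 0 − 3 = -3
  Quinn: 2 − 1 = 1
Okafor has the best Copeland score.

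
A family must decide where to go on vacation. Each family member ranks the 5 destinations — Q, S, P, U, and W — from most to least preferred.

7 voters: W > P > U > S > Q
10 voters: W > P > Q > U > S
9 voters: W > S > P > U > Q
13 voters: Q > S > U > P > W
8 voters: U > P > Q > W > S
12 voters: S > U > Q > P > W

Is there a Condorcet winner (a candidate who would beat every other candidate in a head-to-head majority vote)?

Head-to-head results (59 voters total):
Q vs S: Q wins 31–28.
Q vs P: P wins 34–25.
Q vs U: U wins 36–23.
Q vs W: Q wins 33–26.
S vs P: S wins 34–25.
S vs U: S wins 34–25.
S vs W: W wins 34–25.
P vs U: U wins 33–26.
P vs W: P wins 33–26.
U vs W: U wins 33–26.
No candidate beats all others: Q beats S beats P beats Q, a majority cycle.

No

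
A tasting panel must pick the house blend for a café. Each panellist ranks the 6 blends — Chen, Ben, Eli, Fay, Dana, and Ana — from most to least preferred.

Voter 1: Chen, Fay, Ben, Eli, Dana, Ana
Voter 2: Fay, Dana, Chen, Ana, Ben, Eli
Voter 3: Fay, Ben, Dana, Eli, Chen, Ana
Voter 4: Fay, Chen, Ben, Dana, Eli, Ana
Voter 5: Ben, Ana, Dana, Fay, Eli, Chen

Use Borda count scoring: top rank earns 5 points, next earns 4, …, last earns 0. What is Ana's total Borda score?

6

Borda scores:
  Chen: 5 + 3 + 1 + 4 + 0 = 13
  Ben: 3 + 1 + 4 + 3 + 5 = 16
  Eli: 2 + 0 + 2 + 1 + 1 = 6
  Fay: 4 + 5 + 5 + 5 + 2 = 21
  Dana: 1 + 4 + 3 + 2 + 3 = 13
  Ana: 0 + 2 + 0 + 0 + 4 = 6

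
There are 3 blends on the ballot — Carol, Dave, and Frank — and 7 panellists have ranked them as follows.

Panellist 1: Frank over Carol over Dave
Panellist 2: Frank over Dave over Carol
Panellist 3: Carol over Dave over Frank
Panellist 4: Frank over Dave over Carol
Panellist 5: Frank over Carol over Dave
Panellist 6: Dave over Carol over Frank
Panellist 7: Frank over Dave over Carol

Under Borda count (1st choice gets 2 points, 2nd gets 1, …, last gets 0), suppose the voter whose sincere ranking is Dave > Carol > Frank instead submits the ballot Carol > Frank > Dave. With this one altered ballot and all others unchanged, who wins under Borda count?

Borda totals with the altered ballot: Carol 6, Dave 4, Frank 11.
The winner is unchanged: still Frank.

Frank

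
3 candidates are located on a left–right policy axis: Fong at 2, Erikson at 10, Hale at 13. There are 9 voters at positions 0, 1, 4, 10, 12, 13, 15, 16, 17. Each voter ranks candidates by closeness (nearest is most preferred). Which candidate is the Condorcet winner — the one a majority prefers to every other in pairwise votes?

Hale

With single-peaked preferences on a line, the Condorcet winner is the candidate closest to the median voter.
The median voter (position 12) is closest to Hale at 13.
Check: Hale vs Erikson — voters closer to Hale: 5 of 9.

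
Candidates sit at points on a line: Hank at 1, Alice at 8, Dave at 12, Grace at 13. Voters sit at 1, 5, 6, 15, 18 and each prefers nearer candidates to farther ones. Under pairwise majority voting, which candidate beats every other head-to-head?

With single-peaked preferences on a line, the Condorcet winner is the candidate closest to the median voter.
The median voter (position 6) is closest to Alice at 8.
Check: Alice vs Grace — voters closer to Alice: 3 of 5.

Alice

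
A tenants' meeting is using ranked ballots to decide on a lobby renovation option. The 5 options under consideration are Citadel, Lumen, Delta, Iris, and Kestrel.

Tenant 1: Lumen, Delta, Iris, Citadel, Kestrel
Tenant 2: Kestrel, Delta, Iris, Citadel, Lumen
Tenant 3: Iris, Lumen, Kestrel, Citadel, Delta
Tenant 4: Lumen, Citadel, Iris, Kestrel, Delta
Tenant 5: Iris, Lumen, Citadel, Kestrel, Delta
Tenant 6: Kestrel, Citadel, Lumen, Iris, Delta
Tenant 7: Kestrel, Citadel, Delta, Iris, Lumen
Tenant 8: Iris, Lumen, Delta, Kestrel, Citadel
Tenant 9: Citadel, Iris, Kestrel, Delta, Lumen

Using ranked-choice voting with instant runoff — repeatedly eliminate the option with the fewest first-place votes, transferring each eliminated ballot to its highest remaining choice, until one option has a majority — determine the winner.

Round 1: Iris 3, Kestrel 3, Lumen 2, Citadel 1, Delta 0. Delta has the fewest and is eliminated.
Round 2: Iris 3, Kestrel 3, Lumen 2, Citadel 1. Citadel has the fewest and is eliminated.
Round 3: Iris 4, Kestrel 3, Lumen 2. Lumen has the fewest and is eliminated.
Round 4: Iris 6, Kestrel 3. Iris has a majority.

Iris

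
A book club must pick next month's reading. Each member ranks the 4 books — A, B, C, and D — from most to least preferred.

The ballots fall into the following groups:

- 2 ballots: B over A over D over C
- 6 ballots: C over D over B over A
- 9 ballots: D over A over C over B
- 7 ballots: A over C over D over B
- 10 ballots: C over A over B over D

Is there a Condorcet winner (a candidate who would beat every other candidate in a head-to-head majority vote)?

Yes

Head-to-head results (34 voters total):
A vs B: A wins 26–8.
A vs C: A wins 18–16.
A vs D: A wins 19–15.
B vs C: C wins 32–2.
B vs D: D wins 22–12.
C vs D: C wins 23–11.
A beats each rival — B (26–8), C (18–16), D (19–15) — so A is the Condorcet winner.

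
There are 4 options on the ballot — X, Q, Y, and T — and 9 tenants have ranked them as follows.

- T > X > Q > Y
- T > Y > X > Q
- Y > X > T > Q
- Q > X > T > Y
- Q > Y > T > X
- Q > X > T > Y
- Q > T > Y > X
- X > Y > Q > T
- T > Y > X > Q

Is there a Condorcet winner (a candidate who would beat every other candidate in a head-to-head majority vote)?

Head-to-head results (9 voters total):
X vs Q: X wins 5–4.
X vs Y: Y wins 5–4.
X vs T: T wins 5–4.
Q vs Y: Q wins 5–4.
Q vs T: Q wins 5–4.
Y vs T: T wins 6–3.
No candidate beats all others: X beats Q beats Y beats X, a majority cycle.

No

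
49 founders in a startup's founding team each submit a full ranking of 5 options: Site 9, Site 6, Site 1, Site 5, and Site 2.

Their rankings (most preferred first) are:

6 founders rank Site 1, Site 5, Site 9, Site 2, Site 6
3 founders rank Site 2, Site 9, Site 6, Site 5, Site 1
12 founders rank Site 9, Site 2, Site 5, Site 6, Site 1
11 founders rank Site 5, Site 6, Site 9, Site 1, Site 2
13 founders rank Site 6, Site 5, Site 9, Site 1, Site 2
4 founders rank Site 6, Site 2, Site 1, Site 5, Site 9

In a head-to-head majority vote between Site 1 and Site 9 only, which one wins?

Ballots ranking Site 1 above Site 9: 6+4 = 10.
Ballots ranking Site 9 above Site 1: 3+12+11+13 = 39.
Site 9 wins the head-to-head, 39–10.

Site 9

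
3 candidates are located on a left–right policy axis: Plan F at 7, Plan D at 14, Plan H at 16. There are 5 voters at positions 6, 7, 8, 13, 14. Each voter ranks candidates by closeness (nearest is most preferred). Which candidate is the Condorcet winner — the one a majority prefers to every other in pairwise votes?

Plan F

With single-peaked preferences on a line, the Condorcet winner is the candidate closest to the median voter.
The median voter (position 8) is closest to Plan F at 7.
Check: Plan F vs Plan D — voters closer to Plan F: 3 of 5.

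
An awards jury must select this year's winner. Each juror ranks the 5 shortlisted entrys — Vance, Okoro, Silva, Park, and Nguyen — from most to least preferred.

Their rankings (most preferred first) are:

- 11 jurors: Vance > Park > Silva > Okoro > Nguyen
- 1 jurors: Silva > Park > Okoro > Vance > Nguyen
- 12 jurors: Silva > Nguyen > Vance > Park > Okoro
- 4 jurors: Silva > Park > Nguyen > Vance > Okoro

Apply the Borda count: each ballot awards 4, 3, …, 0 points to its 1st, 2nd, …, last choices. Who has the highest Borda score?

Borda scores:
  Vance: 11·4 + 1 + 12·2 + 4·1 = 73
  Okoro: 11·1 + 2 + 12·0 + 4·0 = 13
  Silva: 11·2 + 4 + 12·4 + 4·4 = 90
  Park: 11·3 + 3 + 12·1 + 4·3 = 60
  Nguyen: 11·0 + 0 + 12·3 + 4·2 = 44
Silva has the highest total.

Silva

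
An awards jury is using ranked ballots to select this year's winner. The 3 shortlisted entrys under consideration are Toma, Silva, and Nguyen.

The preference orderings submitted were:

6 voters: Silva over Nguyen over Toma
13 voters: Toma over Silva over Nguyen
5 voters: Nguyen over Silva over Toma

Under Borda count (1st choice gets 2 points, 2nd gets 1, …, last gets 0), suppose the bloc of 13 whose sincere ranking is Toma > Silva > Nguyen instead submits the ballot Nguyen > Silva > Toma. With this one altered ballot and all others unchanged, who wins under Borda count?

Borda totals with the altered ballot: Toma 0, Silva 30, Nguyen 42.
The switch changes the winner from Silva to Nguyen.

Nguyen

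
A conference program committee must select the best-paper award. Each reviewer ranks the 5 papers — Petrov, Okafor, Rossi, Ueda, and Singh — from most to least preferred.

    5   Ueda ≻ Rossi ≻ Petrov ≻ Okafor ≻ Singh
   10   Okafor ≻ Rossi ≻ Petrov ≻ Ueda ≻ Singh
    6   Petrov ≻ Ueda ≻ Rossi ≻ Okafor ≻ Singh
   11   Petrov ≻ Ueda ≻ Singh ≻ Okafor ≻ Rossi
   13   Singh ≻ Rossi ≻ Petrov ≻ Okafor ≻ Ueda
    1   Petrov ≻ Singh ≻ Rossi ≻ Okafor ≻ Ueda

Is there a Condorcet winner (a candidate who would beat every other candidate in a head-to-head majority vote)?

Head-to-head results (46 voters total):
Petrov vs Okafor: Petrov wins 36–10.
Petrov vs Rossi: Rossi wins 28–18.
Petrov vs Ueda: Petrov wins 41–5.
Petrov vs Singh: Petrov wins 33–13.
Okafor vs Rossi: Rossi wins 25–21.
Okafor vs Ueda: Okafor wins 24–22.
Okafor vs Singh: Singh wins 25–21.
Rossi vs Ueda: Rossi wins 24–22.
Rossi vs Singh: Singh wins 25–21.
Ueda vs Singh: Ueda wins 32–14.
No candidate beats all others: Petrov beats Singh beats Rossi beats Petrov, a majority cycle.

No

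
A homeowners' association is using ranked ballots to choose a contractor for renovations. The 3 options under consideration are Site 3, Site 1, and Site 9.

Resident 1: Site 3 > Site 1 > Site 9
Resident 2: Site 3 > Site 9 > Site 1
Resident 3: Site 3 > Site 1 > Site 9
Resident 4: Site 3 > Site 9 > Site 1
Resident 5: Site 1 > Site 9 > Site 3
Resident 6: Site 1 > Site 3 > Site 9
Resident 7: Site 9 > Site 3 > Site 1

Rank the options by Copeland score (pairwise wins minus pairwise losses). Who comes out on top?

Pairwise results:
  Site 3 vs Site 1: Site 3 wins 5–2.
  Site 3 vs Site 9: Site 3 wins 5–2.
  Site 1 vs Site 9: Site 1 wins 4–3.
Copeland scores (wins − losses):
  Site 3: 2 − 0 = 2
  Site 1: 1 − 1 = 0
  Site 9: 0 − 2 = -2
Site 3 has the best Copeland score.

Site 3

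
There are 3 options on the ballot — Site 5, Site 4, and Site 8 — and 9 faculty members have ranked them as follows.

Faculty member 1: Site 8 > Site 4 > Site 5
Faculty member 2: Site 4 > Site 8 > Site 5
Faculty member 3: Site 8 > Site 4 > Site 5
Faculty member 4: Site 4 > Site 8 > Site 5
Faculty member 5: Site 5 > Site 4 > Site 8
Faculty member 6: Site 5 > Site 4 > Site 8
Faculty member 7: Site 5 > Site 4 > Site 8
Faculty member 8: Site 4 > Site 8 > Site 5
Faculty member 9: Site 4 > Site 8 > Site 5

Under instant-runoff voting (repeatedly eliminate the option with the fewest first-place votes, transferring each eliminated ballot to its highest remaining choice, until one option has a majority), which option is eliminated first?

Round 1: Site 4 4, Site 5 3, Site 8 2. Site 8 has the fewest and is eliminated.
Round 2: Site 4 6, Site 5 3. Site 4 has a majority.

Site 8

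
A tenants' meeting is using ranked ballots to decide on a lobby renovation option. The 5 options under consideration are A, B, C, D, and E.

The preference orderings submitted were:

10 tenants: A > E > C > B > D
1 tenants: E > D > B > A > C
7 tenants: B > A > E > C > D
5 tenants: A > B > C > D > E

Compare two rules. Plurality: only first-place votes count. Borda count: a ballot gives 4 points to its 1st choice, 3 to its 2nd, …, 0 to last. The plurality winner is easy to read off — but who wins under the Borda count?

Plurality first-place counts: A 15, B 7, C 0, D 0, E 1 → A.
Borda totals: A 82, B 55, C 37, D 8, E 48 → A.

A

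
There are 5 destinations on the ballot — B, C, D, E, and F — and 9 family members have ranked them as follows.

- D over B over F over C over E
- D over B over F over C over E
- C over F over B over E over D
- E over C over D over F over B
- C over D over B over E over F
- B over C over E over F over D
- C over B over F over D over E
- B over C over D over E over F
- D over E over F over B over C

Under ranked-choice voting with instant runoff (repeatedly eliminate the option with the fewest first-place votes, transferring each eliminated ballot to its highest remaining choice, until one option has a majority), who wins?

C

Round 1: C 3, D 3, B 2, E 1, F 0. F has the fewest and is eliminated.
Round 2: C 3, D 3, B 2, E 1. E has the fewest and is eliminated.
Round 3: C 4, D 3, B 2. B has the fewest and is eliminated.
Round 4: C 6, D 3. C has a majority.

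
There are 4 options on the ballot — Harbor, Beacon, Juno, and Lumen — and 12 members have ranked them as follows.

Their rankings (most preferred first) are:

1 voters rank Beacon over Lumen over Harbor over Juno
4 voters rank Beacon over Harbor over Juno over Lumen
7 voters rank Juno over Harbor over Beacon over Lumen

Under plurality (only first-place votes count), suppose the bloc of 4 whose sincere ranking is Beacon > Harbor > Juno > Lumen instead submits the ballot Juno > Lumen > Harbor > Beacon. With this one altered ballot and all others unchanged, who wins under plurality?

First-place totals with the altered ballot: Harbor 0, Beacon 1, Juno 11, Lumen 0.
The winner is unchanged: still Juno.

Juno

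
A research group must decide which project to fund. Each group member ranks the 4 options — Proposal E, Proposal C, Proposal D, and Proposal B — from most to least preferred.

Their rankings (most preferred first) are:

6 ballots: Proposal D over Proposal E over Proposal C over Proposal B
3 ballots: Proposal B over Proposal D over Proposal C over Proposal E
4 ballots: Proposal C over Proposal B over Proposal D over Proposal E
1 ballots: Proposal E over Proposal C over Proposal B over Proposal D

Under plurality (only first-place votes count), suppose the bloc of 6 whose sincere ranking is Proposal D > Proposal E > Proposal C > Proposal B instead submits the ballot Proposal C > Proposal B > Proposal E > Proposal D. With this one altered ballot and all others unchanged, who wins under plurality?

First-place totals with the altered ballot: Proposal E 1, Proposal C 10, Proposal D 0, Proposal B 3.
The switch changes the winner from Proposal D to Proposal C.

Proposal C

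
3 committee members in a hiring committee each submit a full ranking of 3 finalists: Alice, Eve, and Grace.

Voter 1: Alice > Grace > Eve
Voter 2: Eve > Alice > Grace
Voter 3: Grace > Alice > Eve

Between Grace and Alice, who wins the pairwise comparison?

Ballots ranking Grace above Alice: 1.
Ballots ranking Alice above Grace: 2.
Alice wins the head-to-head, 2–1.

Alice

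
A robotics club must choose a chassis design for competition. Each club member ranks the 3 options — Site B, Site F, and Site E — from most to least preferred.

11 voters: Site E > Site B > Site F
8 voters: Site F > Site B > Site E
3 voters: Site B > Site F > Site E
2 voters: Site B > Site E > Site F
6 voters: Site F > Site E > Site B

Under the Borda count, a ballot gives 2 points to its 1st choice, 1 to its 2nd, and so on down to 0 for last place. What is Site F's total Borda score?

Borda scores:
  Site B: 11·1 + 8·1 + 3·2 + 2·2 + 6·0 = 29
  Site F: 11·0 + 8·2 + 3·1 + 2·0 + 6·2 = 31
  Site E: 11·2 + 8·0 + 3·0 + 2·1 + 6·1 = 30

31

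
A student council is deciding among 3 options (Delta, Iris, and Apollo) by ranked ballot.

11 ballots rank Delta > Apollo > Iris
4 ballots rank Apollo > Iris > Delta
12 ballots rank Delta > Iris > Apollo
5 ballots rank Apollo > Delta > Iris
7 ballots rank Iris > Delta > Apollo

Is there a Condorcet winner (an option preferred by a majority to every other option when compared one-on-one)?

Head-to-head results (39 voters total):
Delta vs Iris: Delta wins 28–11.
Delta vs Apollo: Delta wins 30–9.
Iris vs Apollo: Apollo wins 20–19.
Delta beats each rival — Iris (28–11), Apollo (30–9) — so Delta is the Condorcet winner.

Yes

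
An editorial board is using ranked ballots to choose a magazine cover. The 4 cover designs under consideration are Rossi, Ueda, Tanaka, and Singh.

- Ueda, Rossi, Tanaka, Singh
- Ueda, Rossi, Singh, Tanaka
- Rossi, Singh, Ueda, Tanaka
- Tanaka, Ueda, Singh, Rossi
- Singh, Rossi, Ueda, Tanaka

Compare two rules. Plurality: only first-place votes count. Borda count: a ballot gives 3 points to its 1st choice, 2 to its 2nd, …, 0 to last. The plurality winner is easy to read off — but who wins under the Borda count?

Ueda

Plurality first-place counts: Rossi 1, Ueda 2, Tanaka 1, Singh 1 → Ueda.
Borda totals: Rossi 9, Ueda 10, Tanaka 4, Singh 7 → Ueda.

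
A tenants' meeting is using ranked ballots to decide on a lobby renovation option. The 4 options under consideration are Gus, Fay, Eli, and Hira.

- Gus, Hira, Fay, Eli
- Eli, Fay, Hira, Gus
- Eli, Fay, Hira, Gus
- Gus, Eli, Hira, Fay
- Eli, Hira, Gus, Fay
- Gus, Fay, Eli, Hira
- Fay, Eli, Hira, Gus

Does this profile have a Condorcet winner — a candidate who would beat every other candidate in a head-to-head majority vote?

Yes

Head-to-head results (7 voters total):
Gus vs Fay: Gus wins 4–3.
Gus vs Eli: Eli wins 4–3.
Gus vs Hira: Hira wins 4–3.
Fay vs Eli: Eli wins 4–3.
Fay vs Hira: Fay wins 4–3.
Eli vs Hira: Eli wins 6–1.
Eli beats each rival — Gus (4–3), Fay (4–3), Hira (6–1) — so Eli is the Condorcet winner.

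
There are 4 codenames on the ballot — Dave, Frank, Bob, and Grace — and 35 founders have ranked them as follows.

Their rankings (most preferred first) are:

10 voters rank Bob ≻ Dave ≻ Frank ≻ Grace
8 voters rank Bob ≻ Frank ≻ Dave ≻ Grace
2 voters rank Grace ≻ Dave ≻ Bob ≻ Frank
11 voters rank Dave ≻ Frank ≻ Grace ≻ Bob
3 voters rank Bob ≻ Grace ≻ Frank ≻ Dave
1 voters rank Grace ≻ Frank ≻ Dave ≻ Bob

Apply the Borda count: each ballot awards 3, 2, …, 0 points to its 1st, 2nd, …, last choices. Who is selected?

Dave

Borda scores:
  Dave: 10·2 + 8·1 + 2·2 + 11·3 + 3·0 + 1 = 66
  Frank: 10·1 + 8·2 + 2·0 + 11·2 + 3·1 + 2 = 53
  Bob: 10·3 + 8·3 + 2·1 + 11·0 + 3·3 + 0 = 65
  Grace: 10·0 + 8·0 + 2·3 + 11·1 + 3·2 + 3 = 26
Dave has the highest total.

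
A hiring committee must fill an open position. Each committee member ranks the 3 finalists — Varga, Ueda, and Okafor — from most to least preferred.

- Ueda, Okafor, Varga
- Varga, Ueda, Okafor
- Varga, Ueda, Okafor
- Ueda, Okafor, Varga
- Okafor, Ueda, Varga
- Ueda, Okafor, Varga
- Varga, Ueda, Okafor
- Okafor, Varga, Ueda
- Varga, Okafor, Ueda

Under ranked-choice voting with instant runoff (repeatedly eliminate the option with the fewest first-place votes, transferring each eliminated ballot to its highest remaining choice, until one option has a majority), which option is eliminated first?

Okafor

Round 1: Varga 4, Ueda 3, Okafor 2. Okafor has the fewest and is eliminated.
Round 2: Varga 5, Ueda 4. Varga has a majority.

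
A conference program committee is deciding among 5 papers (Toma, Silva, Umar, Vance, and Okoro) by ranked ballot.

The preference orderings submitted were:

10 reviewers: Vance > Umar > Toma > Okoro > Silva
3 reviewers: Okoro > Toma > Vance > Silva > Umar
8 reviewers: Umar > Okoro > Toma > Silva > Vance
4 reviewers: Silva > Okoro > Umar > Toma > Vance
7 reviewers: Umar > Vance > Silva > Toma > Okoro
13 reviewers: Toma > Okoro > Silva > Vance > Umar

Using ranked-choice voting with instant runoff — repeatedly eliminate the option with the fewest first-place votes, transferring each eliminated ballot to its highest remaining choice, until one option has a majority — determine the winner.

Umar

Round 1: Umar 15, Toma 13, Vance 10, Silva 4, Okoro 3. Okoro has the fewest and is eliminated.
Round 2: Toma 16, Umar 15, Vance 10, Silva 4. Silva has the fewest and is eliminated.
Round 3: Umar 19, Toma 16, Vance 10. Vance has the fewest and is eliminated.
Round 4: Umar 29, Toma 16. Umar has a majority.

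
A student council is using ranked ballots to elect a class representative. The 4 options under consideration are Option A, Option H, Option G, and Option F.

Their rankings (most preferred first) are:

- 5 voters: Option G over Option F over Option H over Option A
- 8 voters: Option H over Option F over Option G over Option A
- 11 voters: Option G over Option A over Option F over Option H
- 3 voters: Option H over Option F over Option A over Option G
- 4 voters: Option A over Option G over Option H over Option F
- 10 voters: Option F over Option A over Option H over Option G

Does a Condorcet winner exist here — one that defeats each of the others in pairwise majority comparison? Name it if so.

Option F

Head-to-head results (41 voters total):
Option A vs Option H: Option A wins 25–16.
Option A vs Option G: Option G wins 24–17.
Option A vs Option F: Option F wins 26–15.
Option H vs Option G: Option H wins 21–20.
Option H vs Option F: Option F wins 26–15.
Option G vs Option F: Option F wins 21–20.
Option F beats each rival — Option A (26–15), Option H (26–15), Option G (21–20) — so Option F is the Condorcet winner.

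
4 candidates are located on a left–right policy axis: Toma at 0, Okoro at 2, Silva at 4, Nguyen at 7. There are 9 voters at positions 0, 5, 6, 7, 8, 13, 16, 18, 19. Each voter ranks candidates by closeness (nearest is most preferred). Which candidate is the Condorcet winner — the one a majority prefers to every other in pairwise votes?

With single-peaked preferences on a line, the Condorcet winner is the candidate closest to the median voter.
The median voter (position 8) is closest to Nguyen at 7.
Check: Nguyen vs Toma — voters closer to Nguyen: 8 of 9.

Nguyen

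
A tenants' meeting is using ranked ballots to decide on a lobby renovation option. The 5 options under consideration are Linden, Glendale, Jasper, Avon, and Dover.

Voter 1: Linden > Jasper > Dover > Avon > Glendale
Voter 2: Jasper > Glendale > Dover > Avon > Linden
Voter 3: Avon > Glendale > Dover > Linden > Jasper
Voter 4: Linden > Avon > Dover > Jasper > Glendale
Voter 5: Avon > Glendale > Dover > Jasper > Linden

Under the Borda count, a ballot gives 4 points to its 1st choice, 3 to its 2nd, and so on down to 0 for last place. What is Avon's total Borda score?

Borda scores:
  Linden: 4 + 0 + 1 + 4 + 0 = 9
  Glendale: 0 + 3 + 3 + 0 + 3 = 9
  Jasper: 3 + 4 + 0 + 1 + 1 = 9
  Avon: 1 + 1 + 4 + 3 + 4 = 13
  Dover: 2 + 2 + 2 + 2 + 2 = 10

13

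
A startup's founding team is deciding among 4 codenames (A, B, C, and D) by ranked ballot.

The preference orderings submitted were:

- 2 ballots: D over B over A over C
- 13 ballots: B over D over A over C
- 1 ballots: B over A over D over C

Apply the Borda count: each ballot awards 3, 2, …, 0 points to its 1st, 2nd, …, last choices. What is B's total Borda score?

46

Borda scores:
  A: 2·1 + 13·1 + 2 = 17
  B: 2·2 + 13·3 + 3 = 46
  C: 2·0 + 13·0 + 0 = 0
  D: 2·3 + 13·2 + 1 = 33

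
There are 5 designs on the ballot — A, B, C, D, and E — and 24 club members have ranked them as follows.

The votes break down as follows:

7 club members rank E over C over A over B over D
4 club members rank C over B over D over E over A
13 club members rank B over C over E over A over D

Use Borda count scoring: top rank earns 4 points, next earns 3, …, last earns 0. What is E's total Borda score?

58

Borda scores:
  A: 7·2 + 4·0 + 13·1 = 27
  B: 7·1 + 4·3 + 13·4 = 71
  C: 7·3 + 4·4 + 13·3 = 76
  D: 7·0 + 4·2 + 13·0 = 8
  E: 7·4 + 4·1 + 13·2 = 58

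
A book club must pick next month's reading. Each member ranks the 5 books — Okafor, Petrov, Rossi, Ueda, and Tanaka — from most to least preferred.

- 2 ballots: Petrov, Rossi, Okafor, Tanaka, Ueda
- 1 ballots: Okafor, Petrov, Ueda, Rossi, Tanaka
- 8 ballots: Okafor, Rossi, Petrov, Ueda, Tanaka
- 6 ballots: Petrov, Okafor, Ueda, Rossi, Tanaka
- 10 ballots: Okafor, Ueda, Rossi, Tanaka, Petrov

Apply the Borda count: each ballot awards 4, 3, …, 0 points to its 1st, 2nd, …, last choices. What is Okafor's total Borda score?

98

Borda scores:
  Okafor: 2·2 + 4 + 8·4 + 6·3 + 10·4 = 98
  Petrov: 2·4 + 3 + 8·2 + 6·4 + 10·0 = 51
  Rossi: 2·3 + 1 + 8·3 + 6·1 + 10·2 = 57
  Ueda: 2·0 + 2 + 8·1 + 6·2 + 10·3 = 52
  Tanaka: 2·1 + 0 + 8·0 + 6·0 + 10·1 = 12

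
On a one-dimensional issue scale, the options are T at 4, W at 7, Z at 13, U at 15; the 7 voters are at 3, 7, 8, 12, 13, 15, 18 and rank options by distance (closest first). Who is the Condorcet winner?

Z

With single-peaked preferences on a line, the Condorcet winner is the candidate closest to the median voter.
The median voter (position 12) is closest to Z at 13.
Check: Z vs W — voters closer to Z: 4 of 7.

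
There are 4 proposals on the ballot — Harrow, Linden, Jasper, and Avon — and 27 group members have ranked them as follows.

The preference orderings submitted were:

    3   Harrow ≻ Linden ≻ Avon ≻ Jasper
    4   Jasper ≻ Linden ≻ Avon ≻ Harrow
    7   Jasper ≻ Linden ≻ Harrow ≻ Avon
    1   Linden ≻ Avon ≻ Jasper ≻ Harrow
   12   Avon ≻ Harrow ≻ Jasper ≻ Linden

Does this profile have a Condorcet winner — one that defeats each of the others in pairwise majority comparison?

Head-to-head results (27 voters total):
Harrow vs Linden: Harrow wins 15–12.
Harrow vs Jasper: Harrow wins 15–12.
Harrow vs Avon: Avon wins 17–10.
Linden vs Jasper: Jasper wins 23–4.
Linden vs Avon: Linden wins 15–12.
Jasper vs Avon: Avon wins 16–11.
No candidate beats all others: Harrow beats Linden beats Avon beats Harrow, a majority cycle.

No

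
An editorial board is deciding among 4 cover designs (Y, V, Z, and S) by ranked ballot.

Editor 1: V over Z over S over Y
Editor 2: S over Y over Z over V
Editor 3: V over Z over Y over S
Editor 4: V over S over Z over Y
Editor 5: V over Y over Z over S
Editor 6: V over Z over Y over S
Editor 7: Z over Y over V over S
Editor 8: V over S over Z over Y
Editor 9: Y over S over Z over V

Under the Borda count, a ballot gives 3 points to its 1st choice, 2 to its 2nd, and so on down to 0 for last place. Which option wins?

Borda scores:
  Y: 0 + 2 + 1 + 0 + 2 + 1 + 2 + 0 + 3 = 11
  V: 3 + 0 + 3 + 3 + 3 + 3 + 1 + 3 + 0 = 19
  Z: 2 + 1 + 2 + 1 + 1 + 2 + 3 + 1 + 1 = 14
  S: 1 + 3 + 0 + 2 + 0 + 0 + 0 + 2 + 2 = 10
V has the highest total.

V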